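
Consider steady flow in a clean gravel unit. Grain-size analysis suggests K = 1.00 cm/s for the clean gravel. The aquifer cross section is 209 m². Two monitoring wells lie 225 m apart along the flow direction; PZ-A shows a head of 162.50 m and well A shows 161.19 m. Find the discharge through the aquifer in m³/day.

Convert K: 1.00 cm/s × 864 = 864.0 m/day.
Hydraulic gradient i = (162.50 − 161.19) / 225 = 1.31 / 225 = 0.005822.
Darcy's law: Q = K · A · i = 864.0 × 209.0 × 0.005822 = 1051 m³/day.

1050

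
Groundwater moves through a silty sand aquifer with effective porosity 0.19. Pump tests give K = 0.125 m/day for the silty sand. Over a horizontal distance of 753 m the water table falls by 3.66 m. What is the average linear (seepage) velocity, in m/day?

Hydraulic gradient i = Δh / L = 3.66 / 753 = 0.004861.
Darcy flux q = K · i = 0.1250 × 0.004861 = 0.0006076 m/day.
Seepage velocity v = q / n_e = 0.0006076 / 0.19 = 0.003198 m/day.

0.00320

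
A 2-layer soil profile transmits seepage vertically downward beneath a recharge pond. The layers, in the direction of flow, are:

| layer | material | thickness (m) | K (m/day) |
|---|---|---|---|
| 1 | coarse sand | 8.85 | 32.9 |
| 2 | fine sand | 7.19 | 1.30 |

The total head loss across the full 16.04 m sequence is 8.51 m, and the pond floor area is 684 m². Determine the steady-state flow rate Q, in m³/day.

1000

Flow is perpendicular to layering, so the layers act in series and the equivalent K is the thickness-weighted harmonic mean.
Total thickness L = 8.85 + 7.19 = 16.04 m.
Σ(b_i/K_i) = 8.85/32.9 + 7.19/1.30 = 5.800 d.
K_eq = L / Σ(b_i/K_i) = 16.04 / 5.800 = 2.766 m/day.
Q = K_eq · A · (Δh/L) = 2.766 × 684 × (8.51/16.04) = 1004 m³/day.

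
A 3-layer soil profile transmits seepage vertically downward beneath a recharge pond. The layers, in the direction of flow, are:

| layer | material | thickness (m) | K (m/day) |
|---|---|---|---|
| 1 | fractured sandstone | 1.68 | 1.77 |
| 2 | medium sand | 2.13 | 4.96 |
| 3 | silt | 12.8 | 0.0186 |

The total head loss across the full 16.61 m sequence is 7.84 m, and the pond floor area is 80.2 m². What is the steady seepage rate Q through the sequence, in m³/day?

0.912

Flow is perpendicular to layering, so the layers act in series and the equivalent K is the thickness-weighted harmonic mean.
Total thickness L = 1.68 + 2.13 + 12.8 = 16.61 m.
Σ(b_i/K_i) = 1.68/1.77 + 2.13/4.96 + 12.8/0.0186 = 689.6 d.
K_eq = L / Σ(b_i/K_i) = 16.61 / 689.6 = 0.02409 m/day.
Q = K_eq · A · (Δh/L) = 0.02409 × 80.2 × (7.84/16.61) = 0.9119 m³/day.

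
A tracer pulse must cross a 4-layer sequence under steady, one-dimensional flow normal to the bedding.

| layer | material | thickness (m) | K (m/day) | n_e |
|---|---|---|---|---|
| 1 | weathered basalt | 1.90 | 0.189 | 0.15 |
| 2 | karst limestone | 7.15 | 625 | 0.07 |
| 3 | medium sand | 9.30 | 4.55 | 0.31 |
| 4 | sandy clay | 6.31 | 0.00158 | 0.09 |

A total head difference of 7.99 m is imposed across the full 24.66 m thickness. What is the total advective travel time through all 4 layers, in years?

5.81

With flow normal to the layers, continuity requires the same specific discharge q through every layer.
Σ(b_i/K_i) = 1.90/0.189 + 7.15/625 + 9.30/4.55 + 6.31/0.00158 = 4006 d.
q = Δh / Σ(b_i/K_i) = 7.99 / 4006 = 0.001995 m/day.
In each layer the seepage velocity is v_i = q/n_i, so the layer transit time is t_i = b_i·n_i / q:
  layer 1 (weathered basalt): t_1 = 1.90 × 0.15 / 0.001995 = 142.9 d
  layer 2 (karst limestone): t_2 = 7.15 × 0.07 / 0.001995 = 250.9 d
  layer 3 (medium sand): t_3 = 9.30 × 0.31 / 0.001995 = 1445 d
  layer 4 (sandy clay): t_4 = 6.31 × 0.09 / 0.001995 = 284.7 d
Total t = Σ t_i = 2124 days = 5.815 years.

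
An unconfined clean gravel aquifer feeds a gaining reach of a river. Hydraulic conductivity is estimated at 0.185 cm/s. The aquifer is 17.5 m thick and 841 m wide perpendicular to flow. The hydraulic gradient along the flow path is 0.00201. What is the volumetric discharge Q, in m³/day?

Convert K: 0.185 cm/s × 864 = 159.8 m/day.
Cross-sectional area A = 841 × 17.5 = 14718 m².
Hydraulic gradient i = 0.00201.
Darcy's law: Q = K · A · i = 159.8 × 14718 × 0.002010 = 4728 m³/day.

4730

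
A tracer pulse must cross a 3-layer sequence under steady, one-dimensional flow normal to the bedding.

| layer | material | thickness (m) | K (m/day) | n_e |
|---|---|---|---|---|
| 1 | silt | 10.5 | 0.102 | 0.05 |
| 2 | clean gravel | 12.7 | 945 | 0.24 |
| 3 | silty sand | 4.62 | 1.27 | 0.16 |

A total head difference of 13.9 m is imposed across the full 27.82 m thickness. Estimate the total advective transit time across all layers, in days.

33.1

With flow normal to the layers, continuity requires the same specific discharge q through every layer.
Σ(b_i/K_i) = 10.5/0.102 + 12.7/945 + 4.62/1.27 = 106.6 d.
q = Δh / Σ(b_i/K_i) = 13.9 / 106.6 = 0.1304 m/day.
In each layer the seepage velocity is v_i = q/n_i, so the layer transit time is t_i = b_i·n_i / q:
  layer 1 (silt): t_1 = 10.5 × 0.05 / 0.1304 = 4.026 d
  layer 2 (clean gravel): t_2 = 12.7 × 0.24 / 0.1304 = 23.37 d
  layer 3 (silty sand): t_3 = 4.62 × 0.16 / 0.1304 = 5.669 d
Total t = Σ t_i = 33.07 days.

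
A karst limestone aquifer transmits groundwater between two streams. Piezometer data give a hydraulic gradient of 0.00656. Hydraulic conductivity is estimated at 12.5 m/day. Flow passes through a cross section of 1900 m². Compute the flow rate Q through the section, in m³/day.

156

Hydraulic gradient i = 0.00656.
Darcy's law: Q = K · A · i = 12.50 × 1900 × 0.006560 = 155.8 m³/day.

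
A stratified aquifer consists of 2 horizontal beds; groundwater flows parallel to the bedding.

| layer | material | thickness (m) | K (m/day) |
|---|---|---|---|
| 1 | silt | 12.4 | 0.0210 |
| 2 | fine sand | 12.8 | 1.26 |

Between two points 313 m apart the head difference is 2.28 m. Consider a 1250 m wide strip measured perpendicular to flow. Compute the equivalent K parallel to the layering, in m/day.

0.650

Flow is parallel to layering, so each bed carries its own Darcy discharge and the transmissivities add.
Σ(K_i·b_i) = 0.0210×12.4 + 1.26×12.8 = 16.39 m²/day.
Total thickness b = 25.20 m, so K_eq = Σ(K_i·b_i)/b = 0.6503 m/day.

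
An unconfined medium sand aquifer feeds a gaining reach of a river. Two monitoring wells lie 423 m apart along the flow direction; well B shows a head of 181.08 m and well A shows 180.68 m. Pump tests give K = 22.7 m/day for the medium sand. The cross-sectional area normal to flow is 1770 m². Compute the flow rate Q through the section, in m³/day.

Hydraulic gradient i = (181.08 − 180.68) / 423 = 0.4 / 423 = 0.0009456.
Darcy's law: Q = K · A · i = 22.70 × 1770 × 0.0009456 = 37.99 m³/day.

38.0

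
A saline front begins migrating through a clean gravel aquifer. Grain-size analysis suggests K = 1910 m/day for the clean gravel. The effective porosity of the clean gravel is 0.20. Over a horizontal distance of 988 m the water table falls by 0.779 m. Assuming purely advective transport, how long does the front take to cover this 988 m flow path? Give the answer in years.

Hydraulic gradient i = Δh / L = 0.779 / 988 = 0.0007885.
Darcy flux q = K · i = 1910 × 0.0007885 = 1.506 m/day.
Seepage velocity v = q / n_e = 1.506 / 0.20 = 7.530 m/day.
Travel time t = L / v = 988 / 7.530 = 131.2 days = 0.3592 years.

0.359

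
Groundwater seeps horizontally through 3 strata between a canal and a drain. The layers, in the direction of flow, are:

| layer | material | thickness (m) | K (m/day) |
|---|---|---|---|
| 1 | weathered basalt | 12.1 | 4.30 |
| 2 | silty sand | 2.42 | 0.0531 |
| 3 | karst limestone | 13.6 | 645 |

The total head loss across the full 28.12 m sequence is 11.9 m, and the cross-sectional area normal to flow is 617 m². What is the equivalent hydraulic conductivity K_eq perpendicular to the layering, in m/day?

Flow is perpendicular to layering, so the layers act in series and the equivalent K is the thickness-weighted harmonic mean.
Total thickness L = 12.1 + 2.42 + 13.6 = 28.12 m.
Σ(b_i/K_i) = 12.1/4.30 + 2.42/0.0531 + 13.6/645 = 48.41 d.
K_eq = L / Σ(b_i/K_i) = 28.12 / 48.41 = 0.5809 m/day.

0.581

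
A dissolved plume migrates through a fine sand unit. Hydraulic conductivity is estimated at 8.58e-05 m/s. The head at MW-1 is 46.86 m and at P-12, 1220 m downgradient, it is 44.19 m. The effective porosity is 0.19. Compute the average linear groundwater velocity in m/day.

Convert K: 8.58e-05 m/s × 86400 = 7.413 m/day.
Hydraulic gradient i = (46.86 − 44.19) / 1220 = 2.67 / 1220 = 0.002189.
Darcy flux q = K · i = 7.413 × 0.002189 = 0.01622 m/day.
Seepage velocity v = q / n_e = 0.01622 / 0.19 = 0.08539 m/day.

0.0854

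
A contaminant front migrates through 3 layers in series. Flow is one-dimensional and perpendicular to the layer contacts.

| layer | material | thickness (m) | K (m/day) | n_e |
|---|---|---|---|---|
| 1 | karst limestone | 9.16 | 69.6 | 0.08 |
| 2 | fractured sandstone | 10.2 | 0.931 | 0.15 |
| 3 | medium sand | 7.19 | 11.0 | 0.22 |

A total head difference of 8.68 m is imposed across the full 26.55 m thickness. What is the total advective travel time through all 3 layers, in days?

5.20

With flow normal to the layers, continuity requires the same specific discharge q through every layer.
Σ(b_i/K_i) = 9.16/69.6 + 10.2/0.931 + 7.19/11.0 = 11.74 d.
q = Δh / Σ(b_i/K_i) = 8.68 / 11.74 = 0.7393 m/day.
In each layer the seepage velocity is v_i = q/n_i, so the layer transit time is t_i = b_i·n_i / q:
  layer 1 (karst limestone): t_1 = 9.16 × 0.08 / 0.7393 = 0.9912 d
  layer 2 (fractured sandstone): t_2 = 10.2 × 0.15 / 0.7393 = 2.070 d
  layer 3 (medium sand): t_3 = 7.19 × 0.22 / 0.7393 = 2.140 d
Total t = Σ t_i = 5.200 days.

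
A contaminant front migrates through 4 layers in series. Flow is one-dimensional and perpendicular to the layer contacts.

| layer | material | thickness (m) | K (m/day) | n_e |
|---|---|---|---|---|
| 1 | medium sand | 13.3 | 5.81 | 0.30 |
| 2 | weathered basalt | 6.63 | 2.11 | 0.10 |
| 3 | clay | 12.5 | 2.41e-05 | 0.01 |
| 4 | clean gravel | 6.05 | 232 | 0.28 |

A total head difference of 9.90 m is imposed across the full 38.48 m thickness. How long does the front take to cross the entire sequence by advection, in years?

928

With flow normal to the layers, continuity requires the same specific discharge q through every layer.
Σ(b_i/K_i) = 13.3/5.81 + 6.63/2.11 + 12.5/2.41e-05 + 6.05/232 = 5.187e+05 d.
q = Δh / Σ(b_i/K_i) = 9.90 / 5.187e+05 = 1.909e-05 m/day.
In each layer the seepage velocity is v_i = q/n_i, so the layer transit time is t_i = b_i·n_i / q:
  layer 1 (medium sand): t_1 = 13.3 × 0.30 / 1.909e-05 = 2.090e+05 d
  layer 2 (weathered basalt): t_2 = 6.63 × 0.10 / 1.909e-05 = 34736 d
  layer 3 (clay): t_3 = 12.5 × 0.01 / 1.909e-05 = 6549 d
  layer 4 (clean gravel): t_4 = 6.05 × 0.28 / 1.909e-05 = 88752 d
Total t = Σ t_i = 3.391e+05 days = 928.3 years.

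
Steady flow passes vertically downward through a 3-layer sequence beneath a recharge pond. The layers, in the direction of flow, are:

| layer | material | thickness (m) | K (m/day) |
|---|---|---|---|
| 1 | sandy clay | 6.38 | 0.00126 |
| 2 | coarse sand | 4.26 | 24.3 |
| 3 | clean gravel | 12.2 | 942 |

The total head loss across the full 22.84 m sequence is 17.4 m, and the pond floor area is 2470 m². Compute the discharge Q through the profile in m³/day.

8.49

Flow is perpendicular to layering, so the layers act in series and the equivalent K is the thickness-weighted harmonic mean.
Total thickness L = 6.38 + 4.26 + 12.2 = 22.84 m.
Σ(b_i/K_i) = 6.38/0.00126 + 4.26/24.3 + 12.2/942 = 5064 d.
K_eq = L / Σ(b_i/K_i) = 22.84 / 5064 = 0.004511 m/day.
Q = K_eq · A · (Δh/L) = 0.004511 × 2470 × (17.4/22.84) = 8.488 m³/day.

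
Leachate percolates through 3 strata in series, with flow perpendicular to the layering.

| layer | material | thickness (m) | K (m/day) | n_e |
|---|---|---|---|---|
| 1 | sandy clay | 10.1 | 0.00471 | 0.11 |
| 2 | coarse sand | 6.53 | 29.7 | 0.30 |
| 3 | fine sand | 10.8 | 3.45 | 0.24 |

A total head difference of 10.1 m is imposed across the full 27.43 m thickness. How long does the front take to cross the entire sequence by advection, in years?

With flow normal to the layers, continuity requires the same specific discharge q through every layer.
Σ(b_i/K_i) = 10.1/0.00471 + 6.53/29.7 + 10.8/3.45 = 2148 d.
q = Δh / Σ(b_i/K_i) = 10.1 / 2148 = 0.004703 m/day.
In each layer the seepage velocity is v_i = q/n_i, so the layer transit time is t_i = b_i·n_i / q:
  layer 1 (sandy clay): t_1 = 10.1 × 0.11 / 0.004703 = 236.2 d
  layer 2 (coarse sand): t_2 = 6.53 × 0.30 / 0.004703 = 416.6 d
  layer 3 (fine sand): t_3 = 10.8 × 0.24 / 0.004703 = 551.2 d
Total t = Σ t_i = 1204 days = 3.296 years.

3.30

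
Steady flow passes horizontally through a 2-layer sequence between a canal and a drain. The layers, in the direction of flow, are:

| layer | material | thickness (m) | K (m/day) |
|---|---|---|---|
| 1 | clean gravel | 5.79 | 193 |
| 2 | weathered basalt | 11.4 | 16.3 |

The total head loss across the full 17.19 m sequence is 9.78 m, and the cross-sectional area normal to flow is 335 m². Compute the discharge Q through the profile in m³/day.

4490

Flow is perpendicular to layering, so the layers act in series and the equivalent K is the thickness-weighted harmonic mean.
Total thickness L = 5.79 + 11.4 = 17.19 m.
Σ(b_i/K_i) = 5.79/193 + 11.4/16.3 = 0.7294 d.
K_eq = L / Σ(b_i/K_i) = 17.19 / 0.7294 = 23.57 m/day.
Q = K_eq · A · (Δh/L) = 23.57 × 335 × (9.78/17.19) = 4492 m³/day.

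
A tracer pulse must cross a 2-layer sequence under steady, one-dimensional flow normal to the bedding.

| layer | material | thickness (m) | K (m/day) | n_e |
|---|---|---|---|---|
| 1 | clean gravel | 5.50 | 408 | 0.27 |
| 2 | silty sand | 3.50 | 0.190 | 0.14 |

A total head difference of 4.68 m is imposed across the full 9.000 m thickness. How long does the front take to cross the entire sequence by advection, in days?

7.78

With flow normal to the layers, continuity requires the same specific discharge q through every layer.
Σ(b_i/K_i) = 5.50/408 + 3.50/0.190 = 18.43 d.
q = Δh / Σ(b_i/K_i) = 4.68 / 18.43 = 0.2539 m/day.
In each layer the seepage velocity is v_i = q/n_i, so the layer transit time is t_i = b_i·n_i / q:
  layer 1 (clean gravel): t_1 = 5.50 × 0.27 / 0.2539 = 5.849 d
  layer 2 (silty sand): t_2 = 3.50 × 0.14 / 0.2539 = 1.930 d
Total t = Σ t_i = 7.780 days.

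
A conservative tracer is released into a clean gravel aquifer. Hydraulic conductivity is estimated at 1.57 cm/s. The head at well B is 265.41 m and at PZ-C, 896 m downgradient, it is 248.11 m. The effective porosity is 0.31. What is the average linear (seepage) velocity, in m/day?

84.5

Convert K: 1.57 cm/s × 864 = 1356 m/day.
Hydraulic gradient i = (265.41 − 248.11) / 896 = 17.3 / 896 = 0.01931.
Darcy flux q = K · i = 1356 × 0.01931 = 26.19 m/day.
Seepage velocity v = q / n_e = 26.19 / 0.31 = 84.49 m/day.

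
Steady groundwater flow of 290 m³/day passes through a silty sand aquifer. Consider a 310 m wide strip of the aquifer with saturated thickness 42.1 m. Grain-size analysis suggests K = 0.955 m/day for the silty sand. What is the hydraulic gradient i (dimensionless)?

Cross-sectional area A = 310 × 42.1 = 13051 m².
From Q = K·A·i, i = Q / (K·A) = 290 / (0.9550 × 13051) = 0.02327.

0.0233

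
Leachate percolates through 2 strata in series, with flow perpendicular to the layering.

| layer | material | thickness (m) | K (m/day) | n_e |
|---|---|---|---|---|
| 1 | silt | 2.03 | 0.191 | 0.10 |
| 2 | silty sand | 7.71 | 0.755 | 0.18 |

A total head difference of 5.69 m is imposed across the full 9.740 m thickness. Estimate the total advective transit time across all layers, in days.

5.83

With flow normal to the layers, continuity requires the same specific discharge q through every layer.
Σ(b_i/K_i) = 2.03/0.191 + 7.71/0.755 = 20.84 d.
q = Δh / Σ(b_i/K_i) = 5.69 / 20.84 = 0.2730 m/day.
In each layer the seepage velocity is v_i = q/n_i, so the layer transit time is t_i = b_i·n_i / q:
  layer 1 (silt): t_1 = 2.03 × 0.10 / 0.2730 = 0.7435 d
  layer 2 (silty sand): t_2 = 7.71 × 0.18 / 0.2730 = 5.083 d
Total t = Σ t_i = 5.826 days.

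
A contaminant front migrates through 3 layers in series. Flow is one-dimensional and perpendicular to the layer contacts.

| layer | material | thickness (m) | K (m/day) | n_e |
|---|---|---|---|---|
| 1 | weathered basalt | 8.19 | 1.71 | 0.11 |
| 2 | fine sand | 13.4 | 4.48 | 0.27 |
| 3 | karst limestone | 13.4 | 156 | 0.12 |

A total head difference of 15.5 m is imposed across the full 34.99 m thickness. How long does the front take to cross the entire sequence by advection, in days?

With flow normal to the layers, continuity requires the same specific discharge q through every layer.
Σ(b_i/K_i) = 8.19/1.71 + 13.4/4.48 + 13.4/156 = 7.866 d.
q = Δh / Σ(b_i/K_i) = 15.5 / 7.866 = 1.970 m/day.
In each layer the seepage velocity is v_i = q/n_i, so the layer transit time is t_i = b_i·n_i / q:
  layer 1 (weathered basalt): t_1 = 8.19 × 0.11 / 1.970 = 0.4572 d
  layer 2 (fine sand): t_2 = 13.4 × 0.27 / 1.970 = 1.836 d
  layer 3 (karst limestone): t_3 = 13.4 × 0.12 / 1.970 = 0.8161 d
Total t = Σ t_i = 3.109 days.

3.11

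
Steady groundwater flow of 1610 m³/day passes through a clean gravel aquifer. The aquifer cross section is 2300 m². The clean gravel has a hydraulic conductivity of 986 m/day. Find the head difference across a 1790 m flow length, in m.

1.27

From Q = K·A·i, i = Q / (K·A) = 1610 / (986.0 × 2300) = 0.0007099.
Head loss Δh = i · L = 0.0007099 × 1790 = 1.271 m.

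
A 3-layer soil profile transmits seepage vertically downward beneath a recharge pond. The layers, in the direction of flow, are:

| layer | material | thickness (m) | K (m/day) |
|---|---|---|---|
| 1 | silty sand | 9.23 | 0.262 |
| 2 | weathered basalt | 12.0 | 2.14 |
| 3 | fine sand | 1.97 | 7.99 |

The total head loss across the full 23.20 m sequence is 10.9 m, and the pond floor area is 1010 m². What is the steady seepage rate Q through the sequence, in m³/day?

268

Flow is perpendicular to layering, so the layers act in series and the equivalent K is the thickness-weighted harmonic mean.
Total thickness L = 9.23 + 12.0 + 1.97 = 23.20 m.
Σ(b_i/K_i) = 9.23/0.262 + 12.0/2.14 + 1.97/7.99 = 41.08 d.
K_eq = L / Σ(b_i/K_i) = 23.20 / 41.08 = 0.5647 m/day.
Q = K_eq · A · (Δh/L) = 0.5647 × 1010 × (10.9/23.20) = 268.0 m³/day.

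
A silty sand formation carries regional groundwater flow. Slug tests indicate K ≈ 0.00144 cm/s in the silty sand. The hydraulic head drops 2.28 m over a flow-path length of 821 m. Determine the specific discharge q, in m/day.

Convert K: 0.00144 cm/s × 864 = 1.244 m/day.
Hydraulic gradient i = Δh / L = 2.28 / 821 = 0.002777.
Specific discharge q = K · i = 1.244 × 0.002777 = 0.003455 m/day.

0.00346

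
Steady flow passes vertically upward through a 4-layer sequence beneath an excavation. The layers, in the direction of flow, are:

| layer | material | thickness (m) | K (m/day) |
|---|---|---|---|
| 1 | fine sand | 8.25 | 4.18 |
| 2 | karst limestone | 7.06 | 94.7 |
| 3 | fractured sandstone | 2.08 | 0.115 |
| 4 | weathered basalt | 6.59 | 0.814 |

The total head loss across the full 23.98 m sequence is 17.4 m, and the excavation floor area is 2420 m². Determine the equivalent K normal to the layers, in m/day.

Flow is perpendicular to layering, so the layers act in series and the equivalent K is the thickness-weighted harmonic mean.
Total thickness L = 8.25 + 7.06 + 2.08 + 6.59 = 23.98 m.
Σ(b_i/K_i) = 8.25/4.18 + 7.06/94.7 + 2.08/0.115 + 6.59/0.814 = 28.23 d.
K_eq = L / Σ(b_i/K_i) = 23.98 / 28.23 = 0.8494 m/day.

0.849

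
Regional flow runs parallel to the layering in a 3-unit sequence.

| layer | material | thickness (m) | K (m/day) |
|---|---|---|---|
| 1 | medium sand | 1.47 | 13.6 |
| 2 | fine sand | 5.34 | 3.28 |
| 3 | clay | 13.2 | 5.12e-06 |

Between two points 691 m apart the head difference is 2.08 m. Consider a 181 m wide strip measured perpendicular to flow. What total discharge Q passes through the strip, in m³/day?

20.4

Flow is parallel to layering, so each bed carries its own Darcy discharge and the transmissivities add.
Σ(K_i·b_i) = 13.6×1.47 + 3.28×5.34 + 5.12e-06×13.2 = 37.51 m²/day.
Hydraulic gradient i = Δh / L = 2.08 / 691 = 0.003010.
Q = Σ(K_i·b_i) · W · i = 37.51 × 181 × 0.003010 = 20.44 m³/day.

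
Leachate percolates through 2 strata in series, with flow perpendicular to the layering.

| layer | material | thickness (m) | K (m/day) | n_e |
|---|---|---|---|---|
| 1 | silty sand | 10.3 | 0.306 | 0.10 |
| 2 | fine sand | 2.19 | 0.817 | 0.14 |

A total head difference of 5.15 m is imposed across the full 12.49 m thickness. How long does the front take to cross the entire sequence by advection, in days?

9.43

With flow normal to the layers, continuity requires the same specific discharge q through every layer.
Σ(b_i/K_i) = 10.3/0.306 + 2.19/0.817 = 36.34 d.
q = Δh / Σ(b_i/K_i) = 5.15 / 36.34 = 0.1417 m/day.
In each layer the seepage velocity is v_i = q/n_i, so the layer transit time is t_i = b_i·n_i / q:
  layer 1 (silty sand): t_1 = 10.3 × 0.10 / 0.1417 = 7.268 d
  layer 2 (fine sand): t_2 = 2.19 × 0.14 / 0.1417 = 2.164 d
Total t = Σ t_i = 9.432 days.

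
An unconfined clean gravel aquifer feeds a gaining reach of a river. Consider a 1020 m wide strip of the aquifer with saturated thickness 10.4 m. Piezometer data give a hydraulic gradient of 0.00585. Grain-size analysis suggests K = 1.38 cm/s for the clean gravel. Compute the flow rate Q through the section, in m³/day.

74000

Convert K: 1.38 cm/s × 864 = 1192 m/day.
Cross-sectional area A = 1020 × 10.4 = 10608 m².
Hydraulic gradient i = 0.00585.
Darcy's law: Q = K · A · i = 1192 × 10608 × 0.005850 = 73992 m³/day.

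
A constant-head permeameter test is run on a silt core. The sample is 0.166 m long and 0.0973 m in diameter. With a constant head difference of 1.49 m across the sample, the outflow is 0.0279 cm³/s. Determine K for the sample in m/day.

Cross-sectional area A = π·(d/2)² = π × (0.0973/2)² = 0.007436 m².
Convert discharge: 0.0279 cm³/s = 2.790e-08 m³/s.
Darcy's law rearranged: K = Q·L / (A·Δh) = 2.790e-08 × 0.166 / (0.007436 × 1.49) = 4.180e-07 m/s = 0.03612 m/day.

0.0361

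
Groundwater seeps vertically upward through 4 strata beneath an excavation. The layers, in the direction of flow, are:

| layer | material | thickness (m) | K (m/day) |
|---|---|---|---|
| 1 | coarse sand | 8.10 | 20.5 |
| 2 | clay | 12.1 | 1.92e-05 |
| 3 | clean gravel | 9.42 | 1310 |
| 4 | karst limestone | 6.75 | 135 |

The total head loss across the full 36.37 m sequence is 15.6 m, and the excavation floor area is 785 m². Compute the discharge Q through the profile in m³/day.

0.0194

Flow is perpendicular to layering, so the layers act in series and the equivalent K is the thickness-weighted harmonic mean.
Total thickness L = 8.10 + 12.1 + 9.42 + 6.75 = 36.37 m.
Σ(b_i/K_i) = 8.10/20.5 + 12.1/1.92e-05 + 9.42/1310 + 6.75/135 = 6.302e+05 d.
K_eq = L / Σ(b_i/K_i) = 36.37 / 6.302e+05 = 5.771e-05 m/day.
Q = K_eq · A · (Δh/L) = 5.771e-05 × 785 × (15.6/36.37) = 0.01943 m³/day.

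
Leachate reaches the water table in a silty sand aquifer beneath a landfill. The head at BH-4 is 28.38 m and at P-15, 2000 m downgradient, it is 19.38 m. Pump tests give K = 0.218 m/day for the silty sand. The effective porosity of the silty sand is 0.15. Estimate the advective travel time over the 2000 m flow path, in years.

837

Hydraulic gradient i = (28.38 − 19.38) / 2000 = 9 / 2000 = 0.004500.
Darcy flux q = K · i = 0.2180 × 0.004500 = 0.0009810 m/day.
Seepage velocity v = q / n_e = 0.0009810 / 0.15 = 0.006540 m/day.
Travel time t = L / v = 2000 / 0.006540 = 3.058e+05 days = 837.3 years.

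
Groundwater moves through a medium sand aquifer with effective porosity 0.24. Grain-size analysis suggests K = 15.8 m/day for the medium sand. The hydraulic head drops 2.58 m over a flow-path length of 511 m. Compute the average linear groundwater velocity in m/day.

Hydraulic gradient i = Δh / L = 2.58 / 511 = 0.005049.
Darcy flux q = K · i = 15.80 × 0.005049 = 0.07977 m/day.
Seepage velocity v = q / n_e = 0.07977 / 0.24 = 0.3324 m/day.

0.332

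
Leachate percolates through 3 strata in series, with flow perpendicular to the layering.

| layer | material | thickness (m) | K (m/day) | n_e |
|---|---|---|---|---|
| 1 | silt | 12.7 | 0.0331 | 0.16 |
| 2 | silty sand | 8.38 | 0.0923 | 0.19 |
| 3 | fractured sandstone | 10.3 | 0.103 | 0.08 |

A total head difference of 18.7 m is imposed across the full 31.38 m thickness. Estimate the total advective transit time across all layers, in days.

With flow normal to the layers, continuity requires the same specific discharge q through every layer.
Σ(b_i/K_i) = 12.7/0.0331 + 8.38/0.0923 + 10.3/0.103 = 574.5 d.
q = Δh / Σ(b_i/K_i) = 18.7 / 574.5 = 0.03255 m/day.
In each layer the seepage velocity is v_i = q/n_i, so the layer transit time is t_i = b_i·n_i / q:
  layer 1 (silt): t_1 = 12.7 × 0.16 / 0.03255 = 62.42 d
  layer 2 (silty sand): t_2 = 8.38 × 0.19 / 0.03255 = 48.91 d
  layer 3 (fractured sandstone): t_3 = 10.3 × 0.08 / 0.03255 = 25.31 d
Total t = Σ t_i = 136.7 days.

137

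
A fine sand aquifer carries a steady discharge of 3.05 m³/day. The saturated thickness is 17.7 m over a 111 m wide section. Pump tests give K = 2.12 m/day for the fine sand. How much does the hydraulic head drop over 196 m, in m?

Cross-sectional area A = 111 × 17.7 = 1965 m².
From Q = K·A·i, i = Q / (K·A) = 3.05 / (2.120 × 1965) = 0.0007323.
Head loss Δh = i · L = 0.0007323 × 196 = 0.1435 m.

0.144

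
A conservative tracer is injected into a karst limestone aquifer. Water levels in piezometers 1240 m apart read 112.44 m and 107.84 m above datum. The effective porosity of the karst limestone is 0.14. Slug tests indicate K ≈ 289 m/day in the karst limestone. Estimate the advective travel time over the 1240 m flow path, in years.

Hydraulic gradient i = (112.44 − 107.84) / 1240 = 4.6 / 1240 = 0.003710.
Darcy flux q = K · i = 289.0 × 0.003710 = 1.072 m/day.
Seepage velocity v = q / n_e = 1.072 / 0.14 = 7.658 m/day.
Travel time t = L / v = 1240 / 7.658 = 161.9 days = 0.4433 years.

0.443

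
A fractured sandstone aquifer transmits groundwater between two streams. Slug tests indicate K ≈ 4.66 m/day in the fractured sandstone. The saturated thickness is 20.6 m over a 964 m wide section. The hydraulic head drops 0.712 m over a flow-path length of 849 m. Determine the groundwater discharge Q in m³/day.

77.6

Cross-sectional area A = 964 × 20.6 = 19858 m².
Hydraulic gradient i = Δh / L = 0.712 / 849 = 0.0008386.
Darcy's law: Q = K · A · i = 4.660 × 19858 × 0.0008386 = 77.61 m³/day.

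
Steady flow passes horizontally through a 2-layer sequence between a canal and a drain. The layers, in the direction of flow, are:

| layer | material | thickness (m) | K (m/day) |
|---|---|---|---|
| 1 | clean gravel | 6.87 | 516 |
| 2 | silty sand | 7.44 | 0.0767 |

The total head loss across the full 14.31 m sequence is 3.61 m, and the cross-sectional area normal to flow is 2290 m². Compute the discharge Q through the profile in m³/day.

Flow is perpendicular to layering, so the layers act in series and the equivalent K is the thickness-weighted harmonic mean.
Total thickness L = 6.87 + 7.44 = 14.31 m.
Σ(b_i/K_i) = 6.87/516 + 7.44/0.0767 = 97.01 d.
K_eq = L / Σ(b_i/K_i) = 14.31 / 97.01 = 0.1475 m/day.
Q = K_eq · A · (Δh/L) = 0.1475 × 2290 × (3.61/14.31) = 85.21 m³/day.

85.2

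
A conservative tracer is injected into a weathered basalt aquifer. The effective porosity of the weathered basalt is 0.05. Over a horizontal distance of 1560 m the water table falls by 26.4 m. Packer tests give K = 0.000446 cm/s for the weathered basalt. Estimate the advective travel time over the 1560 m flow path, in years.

Convert K: 0.000446 cm/s × 864 = 0.3853 m/day.
Hydraulic gradient i = Δh / L = 26.4 / 1560 = 0.01692.
Darcy flux q = K · i = 0.3853 × 0.01692 = 0.006521 m/day.
Seepage velocity v = q / n_e = 0.006521 / 0.05 = 0.1304 m/day.
Travel time t = L / v = 1560 / 0.1304 = 11961 days = 32.75 years.

32.7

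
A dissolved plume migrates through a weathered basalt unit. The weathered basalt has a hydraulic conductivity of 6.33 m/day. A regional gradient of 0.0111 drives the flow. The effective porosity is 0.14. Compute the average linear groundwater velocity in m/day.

0.502

Hydraulic gradient i = 0.0111.
Darcy flux q = K · i = 6.330 × 0.01110 = 0.07026 m/day.
Seepage velocity v = q / n_e = 0.07026 / 0.14 = 0.5019 m/day.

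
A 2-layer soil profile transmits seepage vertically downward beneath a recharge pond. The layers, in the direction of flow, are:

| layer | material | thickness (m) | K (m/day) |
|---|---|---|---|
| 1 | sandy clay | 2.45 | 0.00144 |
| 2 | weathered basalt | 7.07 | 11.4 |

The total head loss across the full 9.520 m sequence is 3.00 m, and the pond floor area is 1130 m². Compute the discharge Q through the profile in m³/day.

Flow is perpendicular to layering, so the layers act in series and the equivalent K is the thickness-weighted harmonic mean.
Total thickness L = 2.45 + 7.07 = 9.520 m.
Σ(b_i/K_i) = 2.45/0.00144 + 7.07/11.4 = 1702 d.
K_eq = L / Σ(b_i/K_i) = 9.520 / 1702 = 0.005593 m/day.
Q = K_eq · A · (Δh/L) = 0.005593 × 1130 × (3.00/9.520) = 1.992 m³/day.

1.99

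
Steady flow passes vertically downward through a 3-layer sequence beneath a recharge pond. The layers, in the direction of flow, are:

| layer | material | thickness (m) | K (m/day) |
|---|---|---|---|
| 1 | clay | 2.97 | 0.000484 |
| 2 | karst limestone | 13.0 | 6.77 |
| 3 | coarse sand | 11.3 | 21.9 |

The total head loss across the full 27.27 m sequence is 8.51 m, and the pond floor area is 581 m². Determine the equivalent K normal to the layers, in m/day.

0.00444

Flow is perpendicular to layering, so the layers act in series and the equivalent K is the thickness-weighted harmonic mean.
Total thickness L = 2.97 + 13.0 + 11.3 = 27.27 m.
Σ(b_i/K_i) = 2.97/0.000484 + 13.0/6.77 + 11.3/21.9 = 6139 d.
K_eq = L / Σ(b_i/K_i) = 27.27 / 6139 = 0.004442 m/day.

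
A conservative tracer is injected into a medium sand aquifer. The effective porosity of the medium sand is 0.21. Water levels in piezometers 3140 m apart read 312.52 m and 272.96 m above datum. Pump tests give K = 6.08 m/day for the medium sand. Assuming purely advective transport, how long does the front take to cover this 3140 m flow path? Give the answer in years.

Hydraulic gradient i = (312.52 − 272.96) / 3140 = 39.56 / 3140 = 0.01260.
Darcy flux q = K · i = 6.080 × 0.01260 = 0.07660 m/day.
Seepage velocity v = q / n_e = 0.07660 / 0.21 = 0.3648 m/day.
Travel time t = L / v = 3140 / 0.3648 = 8608 days = 23.57 years.

23.6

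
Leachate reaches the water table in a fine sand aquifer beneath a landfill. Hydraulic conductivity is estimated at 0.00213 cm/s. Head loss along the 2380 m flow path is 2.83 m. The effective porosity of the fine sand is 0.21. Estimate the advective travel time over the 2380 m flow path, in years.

Convert K: 0.00213 cm/s × 864 = 1.840 m/day.
Hydraulic gradient i = Δh / L = 2.83 / 2380 = 0.001189.
Darcy flux q = K · i = 1.840 × 0.001189 = 0.002188 m/day.
Seepage velocity v = q / n_e = 0.002188 / 0.21 = 0.01042 m/day.
Travel time t = L / v = 2380 / 0.01042 = 2.284e+05 days = 625.3 years.

625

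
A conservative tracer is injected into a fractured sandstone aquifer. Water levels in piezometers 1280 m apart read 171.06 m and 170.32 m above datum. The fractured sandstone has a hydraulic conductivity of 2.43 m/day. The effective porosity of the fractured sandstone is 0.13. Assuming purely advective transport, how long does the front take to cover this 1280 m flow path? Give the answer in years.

324

Hydraulic gradient i = (171.06 − 170.32) / 1280 = 0.74 / 1280 = 0.0005781.
Darcy flux q = K · i = 2.430 × 0.0005781 = 0.001405 m/day.
Seepage velocity v = q / n_e = 0.001405 / 0.13 = 0.01081 m/day.
Travel time t = L / v = 1280 / 0.01081 = 1.184e+05 days = 324.3 years.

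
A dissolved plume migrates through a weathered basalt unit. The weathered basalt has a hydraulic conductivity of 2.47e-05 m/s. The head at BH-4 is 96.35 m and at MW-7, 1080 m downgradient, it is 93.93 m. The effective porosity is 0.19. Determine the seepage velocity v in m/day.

Convert K: 2.47e-05 m/s × 86400 = 2.134 m/day.
Hydraulic gradient i = (96.35 − 93.93) / 1080 = 2.42 / 1080 = 0.002241.
Darcy flux q = K · i = 2.134 × 0.002241 = 0.004782 m/day.
Seepage velocity v = q / n_e = 0.004782 / 0.19 = 0.02517 m/day.

0.0252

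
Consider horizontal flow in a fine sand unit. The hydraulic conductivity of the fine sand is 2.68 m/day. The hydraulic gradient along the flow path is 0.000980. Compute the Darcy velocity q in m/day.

0.00263

Hydraulic gradient i = 0.000980.
Specific discharge q = K · i = 2.680 × 0.0009800 = 0.002626 m/day.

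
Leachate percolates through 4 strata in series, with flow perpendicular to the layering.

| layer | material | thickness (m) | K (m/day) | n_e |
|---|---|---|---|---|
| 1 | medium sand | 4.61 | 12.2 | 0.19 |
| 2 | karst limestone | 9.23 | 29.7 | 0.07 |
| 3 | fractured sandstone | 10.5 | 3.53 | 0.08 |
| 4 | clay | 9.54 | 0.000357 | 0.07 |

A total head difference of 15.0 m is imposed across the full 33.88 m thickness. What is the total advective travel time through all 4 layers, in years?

With flow normal to the layers, continuity requires the same specific discharge q through every layer.
Σ(b_i/K_i) = 4.61/12.2 + 9.23/29.7 + 10.5/3.53 + 9.54/0.000357 = 26726 d.
q = Δh / Σ(b_i/K_i) = 15.0 / 26726 = 0.0005612 m/day.
In each layer the seepage velocity is v_i = q/n_i, so the layer transit time is t_i = b_i·n_i / q:
  layer 1 (medium sand): t_1 = 4.61 × 0.19 / 0.0005612 = 1561 d
  layer 2 (karst limestone): t_2 = 9.23 × 0.07 / 0.0005612 = 1151 d
  layer 3 (fractured sandstone): t_3 = 10.5 × 0.08 / 0.0005612 = 1497 d
  layer 4 (clay): t_4 = 9.54 × 0.07 / 0.0005612 = 1190 d
Total t = Σ t_i = 5398 days = 14.78 years.

14.8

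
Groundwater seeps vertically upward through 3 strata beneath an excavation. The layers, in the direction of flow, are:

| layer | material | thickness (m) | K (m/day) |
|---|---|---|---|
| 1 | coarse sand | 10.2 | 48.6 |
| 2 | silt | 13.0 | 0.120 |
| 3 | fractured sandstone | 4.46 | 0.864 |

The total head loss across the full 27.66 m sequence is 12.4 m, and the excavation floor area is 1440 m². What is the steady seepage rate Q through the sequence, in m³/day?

157

Flow is perpendicular to layering, so the layers act in series and the equivalent K is the thickness-weighted harmonic mean.
Total thickness L = 10.2 + 13.0 + 4.46 = 27.66 m.
Σ(b_i/K_i) = 10.2/48.6 + 13.0/0.120 + 4.46/0.864 = 113.7 d.
K_eq = L / Σ(b_i/K_i) = 27.66 / 113.7 = 0.2433 m/day.
Q = K_eq · A · (Δh/L) = 0.2433 × 1440 × (12.4/27.66) = 157.0 m³/day.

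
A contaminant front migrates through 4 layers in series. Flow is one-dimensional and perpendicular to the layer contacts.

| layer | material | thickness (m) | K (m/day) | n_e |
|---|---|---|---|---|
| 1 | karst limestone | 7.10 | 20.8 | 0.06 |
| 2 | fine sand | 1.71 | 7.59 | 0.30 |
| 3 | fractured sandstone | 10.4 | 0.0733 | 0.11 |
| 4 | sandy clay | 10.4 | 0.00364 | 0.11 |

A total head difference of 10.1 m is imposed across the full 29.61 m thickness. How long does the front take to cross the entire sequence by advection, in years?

2.62

With flow normal to the layers, continuity requires the same specific discharge q through every layer.
Σ(b_i/K_i) = 7.10/20.8 + 1.71/7.59 + 10.4/0.0733 + 10.4/0.00364 = 3000 d.
q = Δh / Σ(b_i/K_i) = 10.1 / 3000 = 0.003367 m/day.
In each layer the seepage velocity is v_i = q/n_i, so the layer transit time is t_i = b_i·n_i / q:
  layer 1 (karst limestone): t_1 = 7.10 × 0.06 / 0.003367 = 126.5 d
  layer 2 (fine sand): t_2 = 1.71 × 0.30 / 0.003367 = 152.4 d
  layer 3 (fractured sandstone): t_3 = 10.4 × 0.11 / 0.003367 = 339.8 d
  layer 4 (sandy clay): t_4 = 10.4 × 0.11 / 0.003367 = 339.8 d
Total t = Σ t_i = 958.4 days = 2.624 years.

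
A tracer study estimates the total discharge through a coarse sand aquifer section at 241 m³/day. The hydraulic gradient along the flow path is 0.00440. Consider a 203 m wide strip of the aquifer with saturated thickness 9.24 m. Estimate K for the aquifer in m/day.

Cross-sectional area A = 203 × 9.24 = 1876 m².
Hydraulic gradient i = 0.00440.
From Q = K·A·i, K = Q / (A·i) = 241 / (1876 × 0.004400) = 29.20 m/day.

29.2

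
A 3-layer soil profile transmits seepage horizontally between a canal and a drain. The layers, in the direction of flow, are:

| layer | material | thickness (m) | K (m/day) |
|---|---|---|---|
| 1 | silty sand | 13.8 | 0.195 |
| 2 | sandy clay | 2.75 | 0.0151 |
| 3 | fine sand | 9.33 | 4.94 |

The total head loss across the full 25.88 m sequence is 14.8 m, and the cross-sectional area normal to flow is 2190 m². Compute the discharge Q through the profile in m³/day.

127

Flow is perpendicular to layering, so the layers act in series and the equivalent K is the thickness-weighted harmonic mean.
Total thickness L = 13.8 + 2.75 + 9.33 = 25.88 m.
Σ(b_i/K_i) = 13.8/0.195 + 2.75/0.0151 + 9.33/4.94 = 254.8 d.
K_eq = L / Σ(b_i/K_i) = 25.88 / 254.8 = 0.1016 m/day.
Q = K_eq · A · (Δh/L) = 0.1016 × 2190 × (14.8/25.88) = 127.2 m³/day.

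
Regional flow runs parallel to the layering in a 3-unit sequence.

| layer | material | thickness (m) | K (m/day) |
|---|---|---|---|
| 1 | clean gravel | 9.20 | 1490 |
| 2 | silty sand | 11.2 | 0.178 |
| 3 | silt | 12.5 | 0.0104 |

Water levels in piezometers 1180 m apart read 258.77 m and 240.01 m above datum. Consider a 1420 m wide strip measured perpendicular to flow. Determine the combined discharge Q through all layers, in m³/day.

310000

Flow is parallel to layering, so each bed carries its own Darcy discharge and the transmissivities add.
Σ(K_i·b_i) = 1490×9.20 + 0.178×11.2 + 0.0104×12.5 = 13710 m²/day.
Hydraulic gradient i = (258.77 − 240.01) / 1180 = 18.76 / 1180 = 0.01590.
Q = Σ(K_i·b_i) · W · i = 13710 × 1420 × 0.01590 = 3.095e+05 m³/day.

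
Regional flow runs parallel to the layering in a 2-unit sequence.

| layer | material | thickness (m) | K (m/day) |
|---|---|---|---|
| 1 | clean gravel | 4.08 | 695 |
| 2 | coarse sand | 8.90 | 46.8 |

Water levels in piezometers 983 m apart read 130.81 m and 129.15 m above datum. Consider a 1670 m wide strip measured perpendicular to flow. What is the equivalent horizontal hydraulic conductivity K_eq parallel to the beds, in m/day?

251

Flow is parallel to layering, so each bed carries its own Darcy discharge and the transmissivities add.
Σ(K_i·b_i) = 695×4.08 + 46.8×8.90 = 3252 m²/day.
Total thickness b = 12.98 m, so K_eq = Σ(K_i·b_i)/b = 250.5 m/day.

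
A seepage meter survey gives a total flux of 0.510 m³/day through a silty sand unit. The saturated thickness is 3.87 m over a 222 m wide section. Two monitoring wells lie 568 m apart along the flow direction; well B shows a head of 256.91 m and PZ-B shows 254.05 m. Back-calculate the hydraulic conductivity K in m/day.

Cross-sectional area A = 222 × 3.87 = 859.1 m².
Hydraulic gradient i = (256.91 − 254.05) / 568 = 2.86 / 568 = 0.005035.
From Q = K·A·i, K = Q / (A·i) = 0.510 / (859.1 × 0.005035) = 0.1179 m/day.

0.118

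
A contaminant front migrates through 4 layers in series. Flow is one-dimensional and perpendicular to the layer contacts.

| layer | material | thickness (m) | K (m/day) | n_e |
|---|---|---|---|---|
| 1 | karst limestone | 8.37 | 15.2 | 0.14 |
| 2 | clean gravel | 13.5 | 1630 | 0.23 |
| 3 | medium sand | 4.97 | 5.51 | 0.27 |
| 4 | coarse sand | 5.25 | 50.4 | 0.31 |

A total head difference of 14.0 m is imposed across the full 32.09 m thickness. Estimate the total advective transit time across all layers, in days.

With flow normal to the layers, continuity requires the same specific discharge q through every layer.
Σ(b_i/K_i) = 8.37/15.2 + 13.5/1630 + 4.97/5.51 + 5.25/50.4 = 1.565 d.
q = Δh / Σ(b_i/K_i) = 14.0 / 1.565 = 8.945 m/day.
In each layer the seepage velocity is v_i = q/n_i, so the layer transit time is t_i = b_i·n_i / q:
  layer 1 (karst limestone): t_1 = 8.37 × 0.14 / 8.945 = 0.1310 d
  layer 2 (clean gravel): t_2 = 13.5 × 0.23 / 8.945 = 0.3471 d
  layer 3 (medium sand): t_3 = 4.97 × 0.27 / 8.945 = 0.1500 d
  layer 4 (coarse sand): t_4 = 5.25 × 0.31 / 8.945 = 0.1819 d
Total t = Σ t_i = 0.8101 days.

0.810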